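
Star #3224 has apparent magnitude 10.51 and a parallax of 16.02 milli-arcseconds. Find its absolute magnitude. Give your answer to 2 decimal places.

d = 1/p = 1/0.01602″ = 62.422 pc.
m − M = 5 log₁₀(62.422) − 5 = 8.9767 − 5 = 3.9767.
M = m − (m − M) = 10.51 − 3.9767 = 6.53.

M = 6.53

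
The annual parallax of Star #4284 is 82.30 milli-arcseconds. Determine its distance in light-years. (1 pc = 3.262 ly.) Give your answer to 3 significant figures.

p = 82.30 milli-arcseconds = 0.08230 arcsec.
d = 1/p = 1/0.08230 = 12.151 pc.
In light-years: 12.151 × 3.262 = 39.637 ly.

39.6 light years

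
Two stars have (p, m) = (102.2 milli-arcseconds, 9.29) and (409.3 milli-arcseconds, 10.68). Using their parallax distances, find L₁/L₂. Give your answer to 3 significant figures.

L₁/L₂ = 57.7

d₁ = 1/p₁ = 1/0.1022″ = 9.7847 pc; d₂ = 1/p₂ = 1/0.4093″ = 2.4432 pc.
M₁ = m₁ − 5 log₁₀ d₁ + 5 = 9.29 − 4.9527 + 5 = 9.3373.
M₂ = 10.68 − 1.9398 + 5 = 13.7402.
L₁/L₂ = 10^(0.4(M₂ − M₁)) = 10^(0.4 × 4.4029) = 10^1.76116 = 57.698.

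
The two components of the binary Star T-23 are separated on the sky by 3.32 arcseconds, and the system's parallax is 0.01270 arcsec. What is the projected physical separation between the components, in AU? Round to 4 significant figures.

d = 1/p = 1/0.01270″ = 78.74 pc.
At distance d (pc), an angle of θ arcsec spans θ·d AU: s = 3.32 × 78.74 = 261.42 AU.

261.4 AU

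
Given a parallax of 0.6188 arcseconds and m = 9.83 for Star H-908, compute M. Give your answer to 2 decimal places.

d = 1/p = 1/0.6188″ = 1.616 pc.
m − M = 5 log₁₀(1.616) − 5 = 1.0422 − 5 = -3.9578.
M = m − (m − M) = 9.83 − (-3.9578) = 13.79.

M = 13.79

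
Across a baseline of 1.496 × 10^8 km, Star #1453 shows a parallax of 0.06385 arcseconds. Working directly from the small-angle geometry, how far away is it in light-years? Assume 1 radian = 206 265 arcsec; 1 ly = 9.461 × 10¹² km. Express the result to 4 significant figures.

θ = 0.06385″ = 0.06385/206265 = 3.0955 × 10^-7 rad.
d = B/θ = (1.496 × 10^8) / (3.0955 × 10^-7) = 4.8328 × 10^14 km = (4.8328 × 10^14) / (9.461 × 10^12) ly = 51.081 ly.

51.08 ly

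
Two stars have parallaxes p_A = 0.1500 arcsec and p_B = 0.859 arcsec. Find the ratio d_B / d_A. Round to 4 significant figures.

0.1746

Since d = 1/p, d_B/d_A = p_A/p_B.
= 0.1500 / 0.859 = 0.17462.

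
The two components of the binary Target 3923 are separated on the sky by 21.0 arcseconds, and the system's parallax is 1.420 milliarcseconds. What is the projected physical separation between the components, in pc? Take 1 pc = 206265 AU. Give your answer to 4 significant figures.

d = 1/p = 1/0.001420″ = 704.23 pc.
At distance d (pc), an angle of θ arcsec spans θ·d AU: s = 21.0 × 704.23 = 14789 AU.
= 14789 / 206265 = 0.071699 pc.

0.07170 pc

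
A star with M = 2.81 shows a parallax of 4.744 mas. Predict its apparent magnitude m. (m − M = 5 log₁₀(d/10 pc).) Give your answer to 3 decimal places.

d = 1/p = 1/0.004744″ = 210.79 pc.
m − M = 5 log₁₀ d − 5 = 5 log₁₀(210.79) − 5 = 11.6193 − 5 = 6.6193.
m = M + (m − M) = 2.81 + 6.6193 = 9.429.

m = 9.429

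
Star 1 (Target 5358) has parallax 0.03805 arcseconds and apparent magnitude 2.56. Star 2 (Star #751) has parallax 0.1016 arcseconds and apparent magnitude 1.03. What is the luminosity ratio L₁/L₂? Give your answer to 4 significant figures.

L₁/L₂ = 1.742

d₁ = 1/p₁ = 1/0.03805″ = 26.281 pc; d₂ = 1/p₂ = 1/0.1016″ = 9.8425 pc.
M₁ = m₁ − 5 log₁₀ d₁ + 5 = 2.56 − 7.0982 + 5 = 0.4618.
M₂ = 1.03 − 4.9655 + 5 = 1.0645.
L₁/L₂ = 10^(0.4(M₂ − M₁)) = 10^(0.4 × 0.6027) = 10^0.24108 = 1.7421.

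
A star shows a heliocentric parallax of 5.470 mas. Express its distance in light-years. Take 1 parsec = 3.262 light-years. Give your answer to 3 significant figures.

596 light years

p = 5.470 mas = 0.005470 arcsec.
d = 1/p = 1/0.005470 = 182.82 pc.
In light-years: 182.82 × 3.262 = 596.36 ly.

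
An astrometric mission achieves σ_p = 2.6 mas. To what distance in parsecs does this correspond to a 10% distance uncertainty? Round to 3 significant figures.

σ_d/d = σ_p/p, so the condition is σ_p/p ≤ 0.10, i.e. p ≥ σ_p/0.10.
p_min = 2.6/0.10 = 26 mas = 0.026 arcsec.
d_max = 1/p_min = 1/0.026 = 38.462 pc.

38.5 pc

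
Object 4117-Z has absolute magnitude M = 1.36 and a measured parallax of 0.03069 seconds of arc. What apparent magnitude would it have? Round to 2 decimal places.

m = 3.93

d = 1/p = 1/0.03069″ = 32.584 pc.
m − M = 5 log₁₀ d − 5 = 5 log₁₀(32.584) − 5 = 7.5650 − 5 = 2.5650.
m = M + (m − M) = 1.36 + 2.5650 = 3.93.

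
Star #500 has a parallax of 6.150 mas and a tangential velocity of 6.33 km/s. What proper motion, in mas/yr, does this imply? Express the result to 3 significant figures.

8.21 mas/yr

d = 1/p = 1/0.006150″ = 162.6 pc.
μ = v_t / (4.74 d) = 6.33 / (4.74 × 162.6) = 6.33 / 770.72 = 0.0082131 ″/yr = 8.2131 mas/yr.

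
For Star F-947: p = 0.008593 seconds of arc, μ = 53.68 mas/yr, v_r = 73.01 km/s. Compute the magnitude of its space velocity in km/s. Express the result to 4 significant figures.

d = 1/p = 1/0.008593″ = 116.37 pc.
μ = 53.68 mas/yr = 0.05368 ″/yr.
v_t = 4.740 μ d = 4.740 × 0.05368 × 116.37 = 29.61 km/s.
v = √(v_r² + v_t²) = √(73.01² + 29.61²) = √6207.21 = 78.786 km/s.

78.79 km/s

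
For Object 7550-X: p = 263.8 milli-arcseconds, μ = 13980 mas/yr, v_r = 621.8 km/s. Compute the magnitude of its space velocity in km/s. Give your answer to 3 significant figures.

d = 1/p = 1/0.2638″ = 3.7908 pc.
μ = 13980 mas/yr = 13.98 ″/yr.
v_t = 4.740 μ d = 4.740 × 13.98 × 3.7908 = 251.2 km/s.
v = √(v_r² + v_t²) = √(621.8² + 251.2²) = √449737 = 670.62 km/s.

671 km/s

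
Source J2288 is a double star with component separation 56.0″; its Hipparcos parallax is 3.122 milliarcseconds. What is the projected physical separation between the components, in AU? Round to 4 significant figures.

17940 AU

d = 1/p = 1/0.003122″ = 320.31 pc.
At distance d (pc), an angle of θ arcsec spans θ·d AU: s = 56.0 × 320.31 = 17937 AU.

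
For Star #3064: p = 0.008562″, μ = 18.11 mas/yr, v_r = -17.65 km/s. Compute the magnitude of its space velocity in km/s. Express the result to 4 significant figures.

d = 1/p = 1/0.008562″ = 116.8 pc.
μ = 18.11 mas/yr = 0.01811 ″/yr.
v_t = 4.740 μ d = 4.740 × 0.01811 × 116.8 = 10.026 km/s.
v = √(v_r² + v_t²) = √((-17.65)² + 10.026²) = √412.043 = 20.299 km/s.

20.30 km/s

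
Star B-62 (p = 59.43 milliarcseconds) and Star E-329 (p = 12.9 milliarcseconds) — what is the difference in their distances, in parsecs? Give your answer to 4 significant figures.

60.69 pc

d_A = 1/0.05943″ = 16.827 pc; d_B = 1/0.01290″ = 77.519 pc.
|d_B − d_A| = |77.519 − 16.827| = 60.692 pc.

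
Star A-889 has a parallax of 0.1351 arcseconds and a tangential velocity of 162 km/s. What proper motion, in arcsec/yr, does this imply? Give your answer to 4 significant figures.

4.617 arcsec/yr

d = 1/p = 1/0.1351″ = 7.4019 pc.
μ = v_t / (4.74 d) = 162 / (4.74 × 7.4019) = 162 / 35.085 = 4.6174 ″/yr.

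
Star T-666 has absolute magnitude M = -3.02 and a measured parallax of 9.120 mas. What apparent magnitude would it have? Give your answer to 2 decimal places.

m = 2.18

d = 1/p = 1/0.009120″ = 109.65 pc.
m − M = 5 log₁₀ d − 5 = 5 log₁₀(109.65) − 5 = 10.2000 − 5 = 5.2000.
m = M + (m − M) = -3.02 + 5.2000 = 2.18.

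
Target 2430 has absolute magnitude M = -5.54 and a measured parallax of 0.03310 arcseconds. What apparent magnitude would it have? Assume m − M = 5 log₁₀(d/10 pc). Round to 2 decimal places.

m = -3.14

d = 1/p = 1/0.03310″ = 30.211 pc.
m − M = 5 log₁₀ d − 5 = 5 log₁₀(30.211) − 5 = 7.4008 − 5 = 2.4008.
m = M + (m − M) = -5.54 + 2.4008 = -3.14.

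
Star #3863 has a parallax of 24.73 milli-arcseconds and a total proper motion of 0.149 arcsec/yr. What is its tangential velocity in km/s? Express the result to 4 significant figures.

28.56 km/s

d = 1/p = 1/0.02473″ = 40.437 pc.
v_t = 4.74 × μ × d = 4.74 × 0.149 × 40.437 = 28.559 km/s.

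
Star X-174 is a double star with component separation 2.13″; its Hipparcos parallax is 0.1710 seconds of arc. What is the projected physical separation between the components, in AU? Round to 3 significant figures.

d = 1/p = 1/0.1710″ = 5.848 pc.
At distance d (pc), an angle of θ arcsec spans θ·d AU: s = 2.13 × 5.848 = 12.456 AU.

12.5 AU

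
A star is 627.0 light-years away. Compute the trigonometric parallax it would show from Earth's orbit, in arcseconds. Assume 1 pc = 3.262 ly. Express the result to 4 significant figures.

d = 627.0 ly ÷ 3.262 = 192.21 pc.
p = 1/d = 1/192.21 = 0.0052026 arcsec.

0.005203 arcsec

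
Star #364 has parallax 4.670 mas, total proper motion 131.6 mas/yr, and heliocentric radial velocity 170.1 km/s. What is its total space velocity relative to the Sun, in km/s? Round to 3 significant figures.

d = 1/p = 1/0.004670″ = 214.13 pc.
μ = 131.6 mas/yr = 0.1316 ″/yr.
v_t = 4.740 μ d = 4.740 × 0.1316 × 214.13 = 133.57 km/s.
v = √(v_r² + v_t²) = √(170.1² + 133.57²) = √46775 = 216.28 km/s.

216 km/s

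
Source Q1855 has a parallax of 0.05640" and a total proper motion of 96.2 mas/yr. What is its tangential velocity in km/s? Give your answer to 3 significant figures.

d = 1/p = 1/0.05640″ = 17.73 pc.
μ = 96.2 mas/yr = 0.0962 ″/yr.
v_t = 4.74 × μ × d = 4.74 × 0.0962 × 17.73 = 8.0847 km/s.

8.08 km/s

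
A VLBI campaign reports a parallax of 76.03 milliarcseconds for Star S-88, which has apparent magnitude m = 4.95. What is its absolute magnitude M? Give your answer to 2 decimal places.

d = 1/p = 1/0.07603″ = 13.153 pc.
m − M = 5 log₁₀(13.153) − 5 = 5.5951 − 5 = 0.5951.
M = m − (m − M) = 4.95 − 0.5951 = 4.35.

M = 4.35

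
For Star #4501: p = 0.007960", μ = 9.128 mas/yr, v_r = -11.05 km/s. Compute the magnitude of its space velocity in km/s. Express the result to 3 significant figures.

12.3 km/s

d = 1/p = 1/0.007960″ = 125.63 pc.
μ = 9.128 mas/yr = 0.009128 ″/yr.
v_t = 4.740 μ d = 4.740 × 0.009128 × 125.63 = 5.4356 km/s.
v = √(v_r² + v_t²) = √((-11.05)² + 5.4356²) = √151.648 = 12.315 km/s.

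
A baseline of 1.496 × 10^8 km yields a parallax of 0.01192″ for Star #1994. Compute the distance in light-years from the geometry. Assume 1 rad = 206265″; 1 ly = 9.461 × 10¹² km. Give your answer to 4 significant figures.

θ = 0.01192″ = 0.01192/206265 = 5.7790 × 10^-8 rad.
d = B/θ = (1.496 × 10^8) / (5.7790 × 10^-8) = 2.5887 × 10^15 km = (2.5887 × 10^15) / (9.461 × 10^12) ly = 273.62 ly.

273.6 ly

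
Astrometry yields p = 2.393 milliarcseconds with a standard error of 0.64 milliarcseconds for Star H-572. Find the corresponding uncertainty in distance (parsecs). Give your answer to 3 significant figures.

d = 1/p, so σ_d = σ_p / p².
σ_d = 0.000640 / (0.002393)² = 0.000640 / 0.0000057264 = 111.76 pc.

112 pc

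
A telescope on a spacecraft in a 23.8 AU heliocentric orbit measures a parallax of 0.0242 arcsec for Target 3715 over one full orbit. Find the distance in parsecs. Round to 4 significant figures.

983.5 pc

With baseline B (in AU) and parallax p (in arcsec), d = B/p parsecs.
d = 23.8 / 0.0242 = 983.47 pc.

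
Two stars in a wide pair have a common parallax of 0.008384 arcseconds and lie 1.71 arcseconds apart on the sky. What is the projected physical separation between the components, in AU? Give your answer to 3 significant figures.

204 AU

d = 1/p = 1/0.008384″ = 119.27 pc.
At distance d (pc), an angle of θ arcsec spans θ·d AU: s = 1.71 × 119.27 = 203.95 AU.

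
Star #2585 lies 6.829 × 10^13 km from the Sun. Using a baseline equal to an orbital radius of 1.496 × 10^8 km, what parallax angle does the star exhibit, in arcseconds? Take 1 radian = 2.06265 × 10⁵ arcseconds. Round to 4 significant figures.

0.4519 arcsec

θ ≈ B/d = (1.496 × 10^8) / (6.829 × 10^13) = 2.1907 × 10^-6 rad.
In arcseconds: 2.1907 × 10^-6 × 206265 = 0.45186″.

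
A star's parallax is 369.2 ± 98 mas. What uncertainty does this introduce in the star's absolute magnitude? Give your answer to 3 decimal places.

σ_M = 0.576 mag

M = m − 5 log₁₀ d + 5 = m + 5 log₁₀ p + 5, so ∂M/∂p = 5/(p ln 10).
σ_M = (5/ln 10) · (σ_p/p) = 2.1715 × 98/369.2 = 2.1715 × 0.26544 = 0.5764.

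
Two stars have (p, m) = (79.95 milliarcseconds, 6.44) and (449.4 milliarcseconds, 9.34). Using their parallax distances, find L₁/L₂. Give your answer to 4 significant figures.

L₁/L₂ = 456.7

d₁ = 1/p₁ = 1/0.07995″ = 12.508 pc; d₂ = 1/p₂ = 1/0.4494″ = 2.2252 pc.
M₁ = m₁ − 5 log₁₀ d₁ + 5 = 6.44 − 5.4859 + 5 = 5.9541.
M₂ = 9.34 − 1.7368 + 5 = 12.6032.
L₁/L₂ = 10^(0.4(M₂ − M₁)) = 10^(0.4 × 6.6491) = 10^2.65964 = 456.71.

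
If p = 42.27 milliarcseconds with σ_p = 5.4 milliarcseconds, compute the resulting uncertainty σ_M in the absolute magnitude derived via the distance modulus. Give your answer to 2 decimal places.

σ_M = 0.28 mag

M = m − 5 log₁₀ d + 5 = m + 5 log₁₀ p + 5, so ∂M/∂p = 5/(p ln 10).
σ_M = (5/ln 10) · (σ_p/p) = 2.1715 × 5.4/42.27 = 2.1715 × 0.12775 = 0.27741.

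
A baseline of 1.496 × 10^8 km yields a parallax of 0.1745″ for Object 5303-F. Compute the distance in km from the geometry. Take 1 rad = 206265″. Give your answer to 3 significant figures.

1.77 × 10^14 km

θ = 0.1745″ = 0.1745/206265 = 8.4600 × 10^-7 rad.
d = B/θ = (1.496 × 10^8) / (8.4600 × 10^-7) = 1.7683 × 10^14 km.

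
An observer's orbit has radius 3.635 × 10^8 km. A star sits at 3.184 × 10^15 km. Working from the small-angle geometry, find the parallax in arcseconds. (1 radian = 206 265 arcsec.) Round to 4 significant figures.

θ ≈ B/d = (3.635 × 10^8) / (3.184 × 10^15) = 1.1416 × 10^-7 rad.
In arcseconds: 1.1416 × 10^-7 × 206265 = 0.023547″.

0.02355 arcsec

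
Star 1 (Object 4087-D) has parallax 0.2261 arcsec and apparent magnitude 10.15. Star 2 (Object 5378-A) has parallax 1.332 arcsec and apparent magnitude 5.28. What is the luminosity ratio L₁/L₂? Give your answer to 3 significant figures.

d₁ = 1/p₁ = 1/0.2261″ = 4.4228 pc; d₂ = 1/p₂ = 1/1.332″ = 0.75075 pc.
M₁ = m₁ − 5 log₁₀ d₁ + 5 = 10.15 − 3.2285 + 5 = 11.9215.
M₂ = 5.28 − (-0.6225) + 5 = 10.9025.
L₁/L₂ = 10^(0.4(M₂ − M₁)) = 10^(0.4 × (-1.0190)) = 10^(-0.40760) = 0.3912.

L₁/L₂ = 0.391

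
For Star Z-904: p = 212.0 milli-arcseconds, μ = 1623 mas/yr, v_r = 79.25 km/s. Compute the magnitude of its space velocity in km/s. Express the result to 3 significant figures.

d = 1/p = 1/0.2120″ = 4.717 pc.
μ = 1623 mas/yr = 1.623 ″/yr.
v_t = 4.740 μ d = 4.740 × 1.623 × 4.717 = 36.288 km/s.
v = √(v_r² + v_t²) = √(79.25² + 36.288²) = √7597.38 = 87.163 km/s.

87.2 km/s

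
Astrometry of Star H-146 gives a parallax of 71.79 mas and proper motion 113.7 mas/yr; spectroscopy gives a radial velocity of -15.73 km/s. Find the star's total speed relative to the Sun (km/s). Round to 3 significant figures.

d = 1/p = 1/0.07179″ = 13.93 pc.
μ = 113.7 mas/yr = 0.1137 ″/yr.
v_t = 4.740 μ d = 4.740 × 0.1137 × 13.93 = 7.5074 km/s.
v = √(v_r² + v_t²) = √((-15.73)² + 7.5074²) = √303.794 = 17.43 km/s.

17.4 km/s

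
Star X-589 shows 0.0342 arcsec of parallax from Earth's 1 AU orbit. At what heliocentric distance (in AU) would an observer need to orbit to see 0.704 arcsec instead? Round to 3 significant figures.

Parallax scales linearly with baseline: p ∝ B, so B = p_target / p_Earth × 1 AU.
B = 0.704 / 0.0342 = 20.585 AU.

20.6 AU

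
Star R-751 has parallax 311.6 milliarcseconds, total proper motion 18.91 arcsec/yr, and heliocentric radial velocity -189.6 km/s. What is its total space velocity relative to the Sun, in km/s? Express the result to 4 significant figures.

d = 1/p = 1/0.3116″ = 3.2092 pc.
v_t = 4.740 μ d = 4.740 × 18.91 × 3.2092 = 287.65 km/s.
v = √(v_r² + v_t²) = √((-189.6)² + 287.65²) = √118691 = 344.52 km/s.

344.5 km/s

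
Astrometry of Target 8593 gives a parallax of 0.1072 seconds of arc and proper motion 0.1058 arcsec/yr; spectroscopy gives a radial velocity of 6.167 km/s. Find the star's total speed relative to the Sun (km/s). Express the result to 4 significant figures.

7.741 km/s

d = 1/p = 1/0.1072″ = 9.3284 pc.
v_t = 4.740 μ d = 4.740 × 0.1058 × 9.3284 = 4.6781 km/s.
v = √(v_r² + v_t²) = √(6.167² + 4.6781²) = √59.9165 = 7.7406 km/s.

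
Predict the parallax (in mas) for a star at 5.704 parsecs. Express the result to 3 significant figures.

175 mas

p = 1/d = 1/5.704 = 0.17532 arcsec.
= 0.17532 × 1000 = 175.32 mas.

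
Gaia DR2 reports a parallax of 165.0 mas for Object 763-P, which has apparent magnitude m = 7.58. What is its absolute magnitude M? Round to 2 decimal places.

d = 1/p = 1/0.1650″ = 6.0606 pc.
m − M = 5 log₁₀(6.0606) − 5 = 3.9126 − 5 = -1.0874.
M = m − (m − M) = 7.58 − (-1.0874) = 8.67.

M = 8.67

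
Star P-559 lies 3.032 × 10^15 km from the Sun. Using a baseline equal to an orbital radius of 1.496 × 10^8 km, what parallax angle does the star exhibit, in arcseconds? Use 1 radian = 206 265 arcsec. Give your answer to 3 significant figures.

0.0102 arcsec

θ ≈ B/d = (1.496 × 10^8) / (3.032 × 10^15) = 4.9340 × 10^-8 rad.
In arcseconds: 4.9340 × 10^-8 × 206265 = 0.010177″.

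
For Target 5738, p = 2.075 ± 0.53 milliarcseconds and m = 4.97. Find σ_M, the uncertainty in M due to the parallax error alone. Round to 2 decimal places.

σ_M = 0.55 mag

M = m − 5 log₁₀ d + 5 = m + 5 log₁₀ p + 5, so ∂M/∂p = 5/(p ln 10).
σ_M = (5/ln 10) · (σ_p/p) = 2.1715 × 0.53/2.075 = 2.1715 × 0.25542 = 0.55464.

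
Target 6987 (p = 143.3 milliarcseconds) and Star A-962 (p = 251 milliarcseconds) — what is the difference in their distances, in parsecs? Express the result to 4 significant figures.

2.994 pc

d_A = 1/0.1433″ = 6.9784 pc; d_B = 1/0.2510″ = 3.9841 pc.
|d_B − d_A| = |3.9841 − 6.9784| = 2.9943 pc.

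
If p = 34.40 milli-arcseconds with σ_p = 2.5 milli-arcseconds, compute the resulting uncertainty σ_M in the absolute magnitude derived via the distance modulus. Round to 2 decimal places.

σ_M = 0.16 mag

M = m − 5 log₁₀ d + 5 = m + 5 log₁₀ p + 5, so ∂M/∂p = 5/(p ln 10).
σ_M = (5/ln 10) · (σ_p/p) = 2.1715 × 2.5/34.40 = 2.1715 × 0.072674 = 0.15781.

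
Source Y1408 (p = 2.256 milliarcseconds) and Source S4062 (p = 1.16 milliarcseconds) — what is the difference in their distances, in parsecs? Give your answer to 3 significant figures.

419 pc

d_A = 1/0.002256″ = 443.26 pc; d_B = 1/0.001160″ = 862.07 pc.
|d_B − d_A| = |862.07 − 443.26| = 418.81 pc.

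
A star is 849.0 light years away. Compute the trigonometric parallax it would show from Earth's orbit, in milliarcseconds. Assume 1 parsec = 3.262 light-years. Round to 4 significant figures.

3.842 mas

d = 849.0 ly ÷ 3.262 = 260.27 pc.
p = 1/d = 1/260.27 = 0.0038422 arcsec.
= 0.0038422 × 1000 = 3.8422 mas.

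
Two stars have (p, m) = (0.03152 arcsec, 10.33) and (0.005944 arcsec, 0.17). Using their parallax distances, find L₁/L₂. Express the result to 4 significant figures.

L₁/L₂ = 3.069 × 10^-6

d₁ = 1/p₁ = 1/0.03152″ = 31.726 pc; d₂ = 1/p₂ = 1/0.005944″ = 168.24 pc.
M₁ = m₁ − 5 log₁₀ d₁ + 5 = 10.33 − 7.5071 + 5 = 7.8229.
M₂ = 0.17 − 11.1296 + 5 = -5.9596.
L₁/L₂ = 10^(0.4(M₂ − M₁)) = 10^(0.4 × (-13.7825)) = 10^(-5.51300) = 0.000003069.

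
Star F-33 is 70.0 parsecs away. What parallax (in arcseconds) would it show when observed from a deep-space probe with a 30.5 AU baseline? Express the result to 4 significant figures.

0.4357 arcsec

p (arcsec) = B (AU) / d (pc).
p = 30.5 / 70.0 = 0.43571 arcsec.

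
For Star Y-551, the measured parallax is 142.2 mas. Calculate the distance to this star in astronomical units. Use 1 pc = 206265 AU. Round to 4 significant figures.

1.451 × 10^6 AU

p = 142.2 mas = 0.1422 arcsec.
d = 1/p = 1/0.1422 = 7.0323 pc.
In AU: 7.0323 × 206265 = 1.4505 × 10^6 AU.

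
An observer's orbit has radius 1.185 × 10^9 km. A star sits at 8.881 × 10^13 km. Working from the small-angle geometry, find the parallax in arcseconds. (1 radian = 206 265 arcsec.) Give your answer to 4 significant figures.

θ ≈ B/d = (1.185 × 10^9) / (8.881 × 10^13) = 1.3343 × 10^-5 rad.
In arcseconds: 1.3343 × 10^-5 × 206265 = 2.7522″.

2.752 arcsec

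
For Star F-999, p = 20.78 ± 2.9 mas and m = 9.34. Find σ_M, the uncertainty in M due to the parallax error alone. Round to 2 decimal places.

σ_M = 0.30 mag

M = m − 5 log₁₀ d + 5 = m + 5 log₁₀ p + 5, so ∂M/∂p = 5/(p ln 10).
σ_M = (5/ln 10) · (σ_p/p) = 2.1715 × 2.9/20.78 = 2.1715 × 0.13956 = 0.30305.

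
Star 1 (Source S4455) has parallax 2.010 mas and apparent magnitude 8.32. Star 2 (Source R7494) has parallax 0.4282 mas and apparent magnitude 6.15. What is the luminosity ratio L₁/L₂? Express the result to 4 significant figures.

d₁ = 1/p₁ = 1/0.002010″ = 497.51 pc; d₂ = 1/p₂ = 1/0.0004282″ = 2335.4 pc.
M₁ = m₁ − 5 log₁₀ d₁ + 5 = 8.32 − 13.4840 + 5 = -0.1640.
M₂ = 6.15 − 16.8418 + 5 = -5.6918.
L₁/L₂ = 10^(0.4(M₂ − M₁)) = 10^(0.4 × (-5.5278)) = 10^(-2.21112) = 0.0061501.

L₁/L₂ = 0.006150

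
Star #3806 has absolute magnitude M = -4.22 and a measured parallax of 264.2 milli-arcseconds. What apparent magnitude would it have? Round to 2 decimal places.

d = 1/p = 1/0.2642″ = 3.785 pc.
m − M = 5 log₁₀ d − 5 = 5 log₁₀(3.785) − 5 = 2.8903 − 5 = -2.1097.
m = M + (m − M) = -4.22 + (-2.1097) = -6.33.

m = -6.33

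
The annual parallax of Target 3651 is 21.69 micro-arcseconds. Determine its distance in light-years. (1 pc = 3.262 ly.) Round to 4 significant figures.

p = 21.69 micro-arcseconds = 0.00002169 arcsec.
d = 1/p = 1/0.00002169 = 46104 pc.
In light-years: 46104 × 3.262 = 1.5039 × 10^5 ly.

150400 light years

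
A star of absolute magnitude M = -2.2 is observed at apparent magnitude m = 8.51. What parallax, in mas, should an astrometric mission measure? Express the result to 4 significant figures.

m − M = 8.51 − (-2.2) = 10.71.
d = 10^((m−M)/5 + 1) = 10^3.142 = 1386.8 pc.
p = 1/d = 1/1386.8 = 0.00072108 arcsec = 0.72108 mas.

0.7211 mas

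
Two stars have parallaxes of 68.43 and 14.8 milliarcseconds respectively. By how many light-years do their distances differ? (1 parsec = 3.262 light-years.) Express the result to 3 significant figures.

d_A = 1/0.06843″ = 14.613 pc; d_B = 1/0.01480″ = 67.568 pc.
|d_B − d_A| = |67.568 − 14.613| = 52.955 pc = 52.955 × 3.262 ly = 172.74 ly.

173 ly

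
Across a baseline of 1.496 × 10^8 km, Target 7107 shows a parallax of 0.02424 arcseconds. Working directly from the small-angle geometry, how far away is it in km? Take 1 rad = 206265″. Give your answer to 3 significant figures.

1.27 × 10^15 km

θ = 0.02424″ = 0.02424/206265 = 1.1752 × 10^-7 rad.
d = B/θ = (1.496 × 10^8) / (1.1752 × 10^-7) = 1.2730 × 10^15 km.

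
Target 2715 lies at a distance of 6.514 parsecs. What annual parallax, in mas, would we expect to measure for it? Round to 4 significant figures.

153.5 mas

p = 1/d = 1/6.514 = 0.15352 arcsec.
= 0.15352 × 1000 = 153.52 mas.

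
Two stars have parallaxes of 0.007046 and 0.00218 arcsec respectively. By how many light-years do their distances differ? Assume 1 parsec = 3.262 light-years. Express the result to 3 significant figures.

1030 ly

d_A = 1/0.007046″ = 141.92 pc; d_B = 1/0.002180″ = 458.72 pc.
|d_B − d_A| = |458.72 − 141.92| = 316.8 pc = 316.8 × 3.262 ly = 1033.4 ly.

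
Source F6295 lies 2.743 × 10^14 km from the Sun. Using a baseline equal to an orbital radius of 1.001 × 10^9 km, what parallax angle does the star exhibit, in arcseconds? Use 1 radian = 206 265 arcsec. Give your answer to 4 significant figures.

0.7527 arcsec

θ ≈ B/d = (1.001 × 10^9) / (2.743 × 10^14) = 3.6493 × 10^-6 rad.
In arcseconds: 3.6493 × 10^-6 × 206265 = 0.75272″.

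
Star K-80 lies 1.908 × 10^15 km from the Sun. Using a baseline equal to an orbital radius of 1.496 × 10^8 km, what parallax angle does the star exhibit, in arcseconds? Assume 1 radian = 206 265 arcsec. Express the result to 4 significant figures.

θ ≈ B/d = (1.496 × 10^8) / (1.908 × 10^15) = 7.8407 × 10^-8 rad.
In arcseconds: 7.8407 × 10^-8 × 206265 = 0.016173″.

0.01617 arcsec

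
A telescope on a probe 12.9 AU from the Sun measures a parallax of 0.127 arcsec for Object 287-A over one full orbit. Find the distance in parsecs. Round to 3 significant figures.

With baseline B (in AU) and parallax p (in arcsec), d = B/p parsecs.
d = 12.9 / 0.127 = 101.57 pc.

102 pc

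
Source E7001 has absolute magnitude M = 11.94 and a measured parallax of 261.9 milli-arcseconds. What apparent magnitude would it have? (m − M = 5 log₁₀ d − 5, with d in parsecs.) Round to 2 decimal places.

m = 9.85

d = 1/p = 1/0.2619″ = 3.8183 pc.
m − M = 5 log₁₀ d − 5 = 5 log₁₀(3.8183) − 5 = 2.9094 − 5 = -2.0906.
m = M + (m − M) = 11.94 + (-2.0906) = 9.85.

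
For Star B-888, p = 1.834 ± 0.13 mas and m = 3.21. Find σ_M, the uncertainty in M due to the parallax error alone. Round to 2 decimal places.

M = m − 5 log₁₀ d + 5 = m + 5 log₁₀ p + 5, so ∂M/∂p = 5/(p ln 10).
σ_M = (5/ln 10) · (σ_p/p) = 2.1715 × 0.13/1.834 = 2.1715 × 0.070883 = 0.15392.

σ_M = 0.15 mag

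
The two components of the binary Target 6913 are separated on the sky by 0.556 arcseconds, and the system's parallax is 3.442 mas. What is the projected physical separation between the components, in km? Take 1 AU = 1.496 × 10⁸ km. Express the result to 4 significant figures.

2.417 × 10^10 km

d = 1/p = 1/0.003442″ = 290.53 pc.
At distance d (pc), an angle of θ arcsec spans θ·d AU: s = 0.556 × 290.53 = 161.53 AU.
= 161.53 × 1.496 × 10⁸ km = 2.4165 × 10^10 km.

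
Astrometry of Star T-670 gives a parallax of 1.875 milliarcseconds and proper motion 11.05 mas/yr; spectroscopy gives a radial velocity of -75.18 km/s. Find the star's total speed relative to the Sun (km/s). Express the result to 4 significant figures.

80.20 km/s

d = 1/p = 1/0.001875″ = 533.33 pc.
μ = 11.05 mas/yr = 0.01105 ″/yr.
v_t = 4.740 μ d = 4.740 × 0.01105 × 533.33 = 27.934 km/s.
v = √(v_r² + v_t²) = √((-75.18)² + 27.934²) = √6432.34 = 80.202 km/s.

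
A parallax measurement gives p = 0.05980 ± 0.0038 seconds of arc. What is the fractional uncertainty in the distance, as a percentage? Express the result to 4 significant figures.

For d = 1/p, |σ_d/d| = |σ_p/p|.
σ_p/p = 0.0038 / 0.05980 = 0.063545 = 6.3545%.

6.355%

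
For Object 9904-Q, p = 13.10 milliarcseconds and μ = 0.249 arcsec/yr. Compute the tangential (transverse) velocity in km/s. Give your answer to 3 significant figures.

90.1 km/s

d = 1/p = 1/0.01310″ = 76.336 pc.
v_t = 4.74 × μ × d = 4.74 × 0.249 × 76.336 = 90.096 km/s.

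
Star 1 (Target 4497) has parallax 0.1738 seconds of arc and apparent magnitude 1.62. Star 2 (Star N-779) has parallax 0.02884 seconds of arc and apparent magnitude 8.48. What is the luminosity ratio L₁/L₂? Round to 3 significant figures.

L₁/L₂ = 15.3

d₁ = 1/p₁ = 1/0.1738″ = 5.7537 pc; d₂ = 1/p₂ = 1/0.02884″ = 34.674 pc.
M₁ = m₁ − 5 log₁₀ d₁ + 5 = 1.62 − 3.7997 + 5 = 2.8203.
M₂ = 8.48 − 7.7000 + 5 = 5.7800.
L₁/L₂ = 10^(0.4(M₂ − M₁)) = 10^(0.4 × 2.9597) = 10^1.18388 = 15.271.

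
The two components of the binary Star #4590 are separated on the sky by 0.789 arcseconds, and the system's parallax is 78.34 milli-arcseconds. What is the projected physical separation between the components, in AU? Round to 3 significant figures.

10.1 AU

d = 1/p = 1/0.07834″ = 12.765 pc.
At distance d (pc), an angle of θ arcsec spans θ·d AU: s = 0.789 × 12.765 = 10.072 AU.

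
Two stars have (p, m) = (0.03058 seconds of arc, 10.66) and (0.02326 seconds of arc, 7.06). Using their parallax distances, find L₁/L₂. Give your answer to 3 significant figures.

L₁/L₂ = 0.0210

d₁ = 1/p₁ = 1/0.03058″ = 32.701 pc; d₂ = 1/p₂ = 1/0.02326″ = 42.992 pc.
M₁ = m₁ − 5 log₁₀ d₁ + 5 = 10.66 − 7.5728 + 5 = 8.0872.
M₂ = 7.06 − 8.1669 + 5 = 3.8931.
L₁/L₂ = 10^(0.4(M₂ − M₁)) = 10^(0.4 × (-4.1941)) = 10^(-1.67764) = 0.021007.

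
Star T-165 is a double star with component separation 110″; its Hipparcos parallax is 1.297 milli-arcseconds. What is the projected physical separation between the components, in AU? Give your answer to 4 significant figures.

d = 1/p = 1/0.001297″ = 771.01 pc.
At distance d (pc), an angle of θ arcsec spans θ·d AU: s = 110 × 771.01 = 84811 AU.

84810 AU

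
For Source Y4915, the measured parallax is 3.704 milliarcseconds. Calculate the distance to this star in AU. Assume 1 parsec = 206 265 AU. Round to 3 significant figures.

p = 3.704 milliarcseconds = 0.003704 arcsec.
d = 1/p = 1/0.003704 = 269.98 pc.
In AU: 269.98 × 206265 = 5.5687 × 10^7 AU.

5.57 × 10^7 AU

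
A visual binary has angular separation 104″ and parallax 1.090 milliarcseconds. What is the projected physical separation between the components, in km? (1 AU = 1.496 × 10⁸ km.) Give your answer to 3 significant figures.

d = 1/p = 1/0.001090″ = 917.43 pc.
At distance d (pc), an angle of θ arcsec spans θ·d AU: s = 104 × 917.43 = 95413 AU.
= 95413 × 1.496 × 10⁸ km = 1.4274 × 10^13 km.

1.43 × 10^13 km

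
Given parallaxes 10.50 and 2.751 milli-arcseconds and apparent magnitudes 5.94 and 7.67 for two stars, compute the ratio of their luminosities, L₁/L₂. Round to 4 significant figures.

L₁/L₂ = 0.3378

d₁ = 1/p₁ = 1/0.01050″ = 95.238 pc; d₂ = 1/p₂ = 1/0.002751″ = 363.5 pc.
M₁ = m₁ − 5 log₁₀ d₁ + 5 = 5.94 − 9.8941 + 5 = 1.0459.
M₂ = 7.67 − 12.8025 + 5 = -0.1325.
L₁/L₂ = 10^(0.4(M₂ − M₁)) = 10^(0.4 × (-1.1784)) = 10^(-0.47136) = 0.33778.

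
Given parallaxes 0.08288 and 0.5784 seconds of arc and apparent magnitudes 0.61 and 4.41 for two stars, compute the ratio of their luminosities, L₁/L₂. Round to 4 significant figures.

L₁/L₂ = 1613

d₁ = 1/p₁ = 1/0.08288″ = 12.066 pc; d₂ = 1/p₂ = 1/0.5784″ = 1.7289 pc.
M₁ = m₁ − 5 log₁₀ d₁ + 5 = 0.61 − 5.4078 + 5 = 0.2022.
M₂ = 4.41 − 1.1888 + 5 = 8.2212.
L₁/L₂ = 10^(0.4(M₂ − M₁)) = 10^(0.4 × 8.0190) = 10^3.20760 = 1612.9.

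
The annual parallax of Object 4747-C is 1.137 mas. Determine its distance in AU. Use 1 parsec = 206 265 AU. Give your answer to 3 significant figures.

p = 1.137 mas = 0.001137 arcsec.
d = 1/p = 1/0.001137 = 879.51 pc.
In AU: 879.51 × 206265 = 1.8141 × 10^8 AU.

1.81 × 10^8 AU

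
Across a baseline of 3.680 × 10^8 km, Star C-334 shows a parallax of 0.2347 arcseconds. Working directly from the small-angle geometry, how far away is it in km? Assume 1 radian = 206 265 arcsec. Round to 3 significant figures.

3.23 × 10^14 km

θ = 0.2347″ = 0.2347/206265 = 1.1379 × 10^-6 rad.
d = B/θ = (3.680 × 10^8) / (1.1379 × 10^-6) = 3.2340 × 10^14 km.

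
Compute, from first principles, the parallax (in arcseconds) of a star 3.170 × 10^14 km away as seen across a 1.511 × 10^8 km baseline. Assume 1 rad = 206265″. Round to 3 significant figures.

0.0983 arcsec

θ ≈ B/d = (1.511 × 10^8) / (3.170 × 10^14) = 4.7666 × 10^-7 rad.
In arcseconds: 4.7666 × 10^-7 × 206265 = 0.098318″.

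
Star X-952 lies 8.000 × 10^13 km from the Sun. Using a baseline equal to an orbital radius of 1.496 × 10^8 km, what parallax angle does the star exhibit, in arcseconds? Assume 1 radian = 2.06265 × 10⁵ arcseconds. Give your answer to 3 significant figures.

0.386 arcsec

θ ≈ B/d = (1.496 × 10^8) / (8.000 × 10^13) = 1.8700 × 10^-6 rad.
In arcseconds: 1.8700 × 10^-6 × 206265 = 0.38572″.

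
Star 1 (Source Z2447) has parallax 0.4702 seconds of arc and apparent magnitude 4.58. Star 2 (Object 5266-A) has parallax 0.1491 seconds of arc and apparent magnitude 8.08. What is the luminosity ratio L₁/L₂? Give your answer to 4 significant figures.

d₁ = 1/p₁ = 1/0.4702″ = 2.1268 pc; d₂ = 1/p₂ = 1/0.1491″ = 6.7069 pc.
M₁ = m₁ − 5 log₁₀ d₁ + 5 = 4.58 − 1.6386 + 5 = 7.9414.
M₂ = 8.08 − 4.1326 + 5 = 8.9474.
L₁/L₂ = 10^(0.4(M₂ − M₁)) = 10^(0.4 × 1.0060) = 10^0.40240 = 2.5258.

L₁/L₂ = 2.526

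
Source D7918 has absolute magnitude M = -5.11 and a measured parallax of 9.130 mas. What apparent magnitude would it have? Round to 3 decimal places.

d = 1/p = 1/0.009130″ = 109.53 pc.
m − M = 5 log₁₀ d − 5 = 5 log₁₀(109.53) − 5 = 10.1977 − 5 = 5.1977.
m = M + (m − M) = -5.11 + 5.1977 = 0.088.

m = 0.088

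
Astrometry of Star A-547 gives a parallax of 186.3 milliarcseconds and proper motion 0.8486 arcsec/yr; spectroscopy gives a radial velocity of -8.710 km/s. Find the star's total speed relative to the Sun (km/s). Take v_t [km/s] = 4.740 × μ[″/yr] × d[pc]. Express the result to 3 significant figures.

d = 1/p = 1/0.1863″ = 5.3677 pc.
v_t = 4.740 μ d = 4.740 × 0.8486 × 5.3677 = 21.591 km/s.
v = √(v_r² + v_t²) = √((-8.710)² + 21.591²) = √542.035 = 23.282 km/s.

23.3 km/s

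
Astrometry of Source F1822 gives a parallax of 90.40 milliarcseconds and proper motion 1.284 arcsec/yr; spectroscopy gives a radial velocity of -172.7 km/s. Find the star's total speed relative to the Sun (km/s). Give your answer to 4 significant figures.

d = 1/p = 1/0.09040″ = 11.062 pc.
v_t = 4.740 μ d = 4.740 × 1.284 × 11.062 = 67.325 km/s.
v = √(v_r² + v_t²) = √((-172.7)² + 67.325²) = √34357.9 = 185.36 km/s.

185.4 km/s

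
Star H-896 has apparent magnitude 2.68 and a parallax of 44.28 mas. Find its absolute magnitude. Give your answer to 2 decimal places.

M = 0.91

d = 1/p = 1/0.04428″ = 22.584 pc.
m − M = 5 log₁₀(22.584) − 5 = 6.7690 − 5 = 1.7690.
M = m − (m − M) = 2.68 − 1.7690 = 0.91.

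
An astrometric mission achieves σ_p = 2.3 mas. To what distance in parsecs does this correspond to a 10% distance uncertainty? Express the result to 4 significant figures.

43.48 pc

σ_d/d = σ_p/p, so the condition is σ_p/p ≤ 0.10, i.e. p ≥ σ_p/0.10.
p_min = 2.3/0.10 = 23 mas = 0.023 arcsec.
d_max = 1/p_min = 1/0.023 = 43.478 pc.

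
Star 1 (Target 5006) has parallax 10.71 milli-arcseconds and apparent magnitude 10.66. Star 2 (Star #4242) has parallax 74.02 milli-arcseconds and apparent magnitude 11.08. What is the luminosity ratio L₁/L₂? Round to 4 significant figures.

d₁ = 1/p₁ = 1/0.01071″ = 93.371 pc; d₂ = 1/p₂ = 1/0.07402″ = 13.51 pc.
M₁ = m₁ − 5 log₁₀ d₁ + 5 = 10.66 − 9.8511 + 5 = 5.8089.
M₂ = 11.08 − 5.6533 + 5 = 10.4267.
L₁/L₂ = 10^(0.4(M₂ − M₁)) = 10^(0.4 × 4.6178) = 10^1.84712 = 70.327.

L₁/L₂ = 70.33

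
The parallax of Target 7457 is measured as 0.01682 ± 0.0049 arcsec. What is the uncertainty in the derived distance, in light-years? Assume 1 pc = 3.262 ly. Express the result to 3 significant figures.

56.5 ly

d = 1/p, so σ_d = σ_p / p².
σ_d = 0.00490 / (0.01682)² = 0.00490 / 0.00028291 = 17.32 pc = 17.32 × 3.262 ly = 56.498 ly.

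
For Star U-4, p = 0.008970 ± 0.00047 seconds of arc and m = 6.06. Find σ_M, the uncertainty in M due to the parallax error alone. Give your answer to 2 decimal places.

M = m − 5 log₁₀ d + 5 = m + 5 log₁₀ p + 5, so ∂M/∂p = 5/(p ln 10).
σ_M = (5/ln 10) · (σ_p/p) = 2.1715 × 0.00047/0.008970 = 2.1715 × 0.052397 = 0.11378.

σ_M = 0.11 mag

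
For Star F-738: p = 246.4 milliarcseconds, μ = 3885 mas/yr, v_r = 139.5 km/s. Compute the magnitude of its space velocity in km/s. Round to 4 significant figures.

d = 1/p = 1/0.2464″ = 4.0584 pc.
μ = 3885 mas/yr = 3.885 ″/yr.
v_t = 4.740 μ d = 4.740 × 3.885 × 4.0584 = 74.735 km/s.
v = √(v_r² + v_t²) = √(139.5² + 74.735²) = √25045.6 = 158.26 km/s.

158.3 km/s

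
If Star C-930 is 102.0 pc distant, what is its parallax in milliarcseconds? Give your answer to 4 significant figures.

9.804 mas

p = 1/d = 1/102 = 0.0098039 arcsec.
= 0.0098039 × 1000 = 9.8039 mas.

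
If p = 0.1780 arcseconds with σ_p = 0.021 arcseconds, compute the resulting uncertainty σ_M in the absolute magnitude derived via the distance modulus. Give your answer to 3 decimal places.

σ_M = 0.256 mag

M = m − 5 log₁₀ d + 5 = m + 5 log₁₀ p + 5, so ∂M/∂p = 5/(p ln 10).
σ_M = (5/ln 10) · (σ_p/p) = 2.1715 × 0.021/0.1780 = 2.1715 × 0.11798 = 0.25619.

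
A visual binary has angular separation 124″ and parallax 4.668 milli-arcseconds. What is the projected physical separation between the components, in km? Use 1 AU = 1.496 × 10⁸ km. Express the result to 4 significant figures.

d = 1/p = 1/0.004668″ = 214.22 pc.
At distance d (pc), an angle of θ arcsec spans θ·d AU: s = 124 × 214.22 = 26563 AU.
= 26563 × 1.496 × 10⁸ km = 3.9738 × 10^12 km.

3.974 × 10^12 km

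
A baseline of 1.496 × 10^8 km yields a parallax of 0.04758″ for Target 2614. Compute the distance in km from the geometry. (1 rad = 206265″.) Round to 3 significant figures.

6.49 × 10^14 km

θ = 0.04758″ = 0.04758/206265 = 2.3067 × 10^-7 rad.
d = B/θ = (1.496 × 10^8) / (2.3067 × 10^-7) = 6.4855 × 10^14 km.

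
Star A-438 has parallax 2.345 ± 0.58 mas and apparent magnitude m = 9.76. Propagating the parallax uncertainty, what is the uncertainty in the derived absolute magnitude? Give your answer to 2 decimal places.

M = m − 5 log₁₀ d + 5 = m + 5 log₁₀ p + 5, so ∂M/∂p = 5/(p ln 10).
σ_M = (5/ln 10) · (σ_p/p) = 2.1715 × 0.58/2.345 = 2.1715 × 0.24733 = 0.53708.

σ_M = 0.54 mag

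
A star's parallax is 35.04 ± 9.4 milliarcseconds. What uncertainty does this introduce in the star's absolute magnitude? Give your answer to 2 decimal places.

M = m − 5 log₁₀ d + 5 = m + 5 log₁₀ p + 5, so ∂M/∂p = 5/(p ln 10).
σ_M = (5/ln 10) · (σ_p/p) = 2.1715 × 9.4/35.04 = 2.1715 × 0.26826 = 0.58253.

σ_M = 0.58 mag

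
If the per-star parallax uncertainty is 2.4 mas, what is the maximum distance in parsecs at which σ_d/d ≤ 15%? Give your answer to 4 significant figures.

σ_d/d = σ_p/p, so the condition is σ_p/p ≤ 0.15, i.e. p ≥ σ_p/0.15.
p_min = 2.4/0.15 = 16 mas = 0.016 arcsec.
d_max = 1/p_min = 1/0.016 = 62.5 pc.

62.50 pc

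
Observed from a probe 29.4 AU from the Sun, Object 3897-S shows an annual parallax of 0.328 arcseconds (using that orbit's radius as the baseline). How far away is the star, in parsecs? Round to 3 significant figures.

With baseline B (in AU) and parallax p (in arcsec), d = B/p parsecs.
d = 29.4 / 0.328 = 89.634 pc.

89.6 pc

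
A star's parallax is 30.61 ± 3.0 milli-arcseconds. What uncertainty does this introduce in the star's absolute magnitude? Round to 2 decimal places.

σ_M = 0.21 mag

M = m − 5 log₁₀ d + 5 = m + 5 log₁₀ p + 5, so ∂M/∂p = 5/(p ln 10).
σ_M = (5/ln 10) · (σ_p/p) = 2.1715 × 3.0/30.61 = 2.1715 × 0.098007 = 0.21282.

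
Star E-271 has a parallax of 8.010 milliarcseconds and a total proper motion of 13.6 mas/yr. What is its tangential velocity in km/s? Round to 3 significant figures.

d = 1/p = 1/0.008010″ = 124.84 pc.
μ = 13.6 mas/yr = 0.0136 ″/yr.
v_t = 4.74 × μ × d = 4.74 × 0.0136 × 124.84 = 8.0477 km/s.

8.05 km/s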